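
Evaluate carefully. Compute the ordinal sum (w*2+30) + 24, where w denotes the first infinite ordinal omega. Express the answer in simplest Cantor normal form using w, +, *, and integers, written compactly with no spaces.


Compute (w*2+30) + 24.
Ordinal + is associative but NOT commutative; for finite n>0, n + w = w but w + n stays w+n.
By associativity: (w*2+30) + 24 = w*2 + (30+24) = w*2+54.
Result = w*2+54

w*2+54


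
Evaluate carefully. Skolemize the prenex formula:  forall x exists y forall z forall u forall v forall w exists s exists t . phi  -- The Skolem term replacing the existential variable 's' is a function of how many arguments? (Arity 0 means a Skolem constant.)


Quantifier prefix: forall x exists y forall z forall u forall v forall w exists s exists t
's' is existentially quantified at position 7.
Universal variables preceding it: x, z, u, v, w
Skolem function arity = 5

5


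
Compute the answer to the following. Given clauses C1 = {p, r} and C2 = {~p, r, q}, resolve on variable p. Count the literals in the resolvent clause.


Remove p from C1 and ~p from C2.
C1 remainder: {r}
C2 remainder: {r, q}
Union (resolvent): {q, r}
Resolvent has 2 literal(s).

2


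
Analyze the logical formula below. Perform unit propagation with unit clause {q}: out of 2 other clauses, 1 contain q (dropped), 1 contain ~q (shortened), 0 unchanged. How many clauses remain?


Satisfied (removed): 1
Shortened (remain): 1
Unchanged (remain): 0
Remaining = 1 + 0 = 1

1


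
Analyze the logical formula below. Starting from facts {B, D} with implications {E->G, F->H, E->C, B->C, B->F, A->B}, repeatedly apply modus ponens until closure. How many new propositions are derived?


Initial facts: {B, D}
Apply modus ponens to closure:
  B and B->C  =>  C
  B and B->F  =>  F
  F and F->H  =>  H
Final known: {B, C, D, F, H}
New propositions: {C, F, H}
Count = 3

3


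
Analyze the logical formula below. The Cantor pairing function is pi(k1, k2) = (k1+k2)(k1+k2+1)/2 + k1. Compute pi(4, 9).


k1 + k2 = 13
(k1+k2)(k1+k2+1)/2 = 13 * 14 / 2 = 91
pi = 91 + 4 = 95

95


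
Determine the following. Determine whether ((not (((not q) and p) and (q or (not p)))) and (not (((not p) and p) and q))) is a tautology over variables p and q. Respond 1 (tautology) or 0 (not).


Check all 4 assignments:
p=0, q=0: 1
p=0, q=1: 1
p=1, q=0: 1
p=1, q=1: 1
Satisfying count = 4/4.
Tautology iff count = 4: yes.

1


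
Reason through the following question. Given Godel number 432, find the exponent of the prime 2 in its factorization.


Factorize 432 by dividing by 2 repeatedly.
Division steps: 2 divides 432 exactly 4 time(s).
Exponent of 2 = 4

4


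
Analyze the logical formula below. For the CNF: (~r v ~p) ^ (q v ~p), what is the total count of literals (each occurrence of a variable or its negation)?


Counting literals in each clause:
Clause 1: 2 literal(s)
Clause 2: 2 literal(s)
Total = 4

4


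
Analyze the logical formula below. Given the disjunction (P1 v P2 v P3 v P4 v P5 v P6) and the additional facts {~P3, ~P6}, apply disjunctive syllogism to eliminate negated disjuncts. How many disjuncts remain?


Original disjuncts (6): P1, P2, P3, P4, P5, P6
Negated (eliminate): ~P3, ~P6
Remaining disjuncts: P1, P2, P4, P5
Count = 6 - 2 = 4

4


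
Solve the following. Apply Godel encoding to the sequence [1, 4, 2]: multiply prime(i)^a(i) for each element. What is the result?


Encode each element as an exponent of the corresponding prime:
  2^1 = 2
  3^4 = 81
  5^2 = 25
Product = 2 * 81 * 25 = 4050

4050


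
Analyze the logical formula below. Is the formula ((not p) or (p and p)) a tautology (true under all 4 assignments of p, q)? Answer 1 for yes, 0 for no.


Check all 4 assignments:
p=0, q=0: 1
p=0, q=1: 1
p=1, q=0: 1
p=1, q=1: 1
Satisfying count = 4/4.
Tautology iff count = 4: yes.

1


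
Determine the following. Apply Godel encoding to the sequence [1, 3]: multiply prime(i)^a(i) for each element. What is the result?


Encode each element as an exponent of the corresponding prime:
  2^1 = 2
  3^3 = 27
Product = 2 * 27 = 54

54


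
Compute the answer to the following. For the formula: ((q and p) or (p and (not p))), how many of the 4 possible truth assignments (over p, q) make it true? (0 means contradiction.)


Check all 4 assignments:
p=0, q=0: 0
p=0, q=1: 0
p=1, q=0: 0
p=1, q=1: 1
Count of True = 1

1


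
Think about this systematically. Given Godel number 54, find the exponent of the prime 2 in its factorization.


Factorize 54 by dividing by 2 repeatedly.
Division steps: 2 divides 54 exactly 1 time(s).
Exponent of 2 = 1

1


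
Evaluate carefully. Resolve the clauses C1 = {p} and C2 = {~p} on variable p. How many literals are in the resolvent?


Remove p from C1 and ~p from C2.
C1 remainder: {}
C2 remainder: {}
Union (resolvent): {} (empty clause)
Resolvent has 0 literal(s).

0


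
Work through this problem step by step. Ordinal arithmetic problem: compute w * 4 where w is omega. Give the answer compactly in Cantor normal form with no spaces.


Compute w * 4.
Ordinal * is associative and left-distributive over +, but NOT commutative; for finite n>1, n*w = w but w*n stays w*n.
w * 4 means 4 copies of w concatenated: w*4.
Result = w*4

w*4


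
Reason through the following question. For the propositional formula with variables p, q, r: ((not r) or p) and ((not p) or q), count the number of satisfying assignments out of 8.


Evaluate all 8 assignments for p, q, r:
p=0, q=0, r=0: 1
p=0, q=0, r=1: 0
p=0, q=1, r=0: 1
p=0, q=1, r=1: 0
p=1, q=0, r=0: 0
p=1, q=0, r=1: 0
p=1, q=1, r=0: 1
p=1, q=1, r=1: 1
Satisfying count = 4

4


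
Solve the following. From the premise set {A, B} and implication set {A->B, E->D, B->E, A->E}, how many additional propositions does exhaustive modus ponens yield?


Initial facts: {A, B}
Apply modus ponens to closure:
  B and B->E  =>  E
  E and E->D  =>  D
Final known: {A, B, D, E}
New propositions: {D, E}
Count = 2

2


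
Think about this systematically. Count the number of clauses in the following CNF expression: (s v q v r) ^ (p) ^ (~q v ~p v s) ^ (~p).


A CNF formula is a conjunction of clauses.
Clauses are separated by ^.
Counting the conjuncts: 4 clauses.

4


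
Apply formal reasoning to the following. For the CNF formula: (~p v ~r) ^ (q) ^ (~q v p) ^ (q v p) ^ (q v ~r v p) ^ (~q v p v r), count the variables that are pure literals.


Check each variable for pure literal status:
p: mixed (not pure)
q: mixed (not pure)
r: mixed (not pure)
Pure literal count = 0

0


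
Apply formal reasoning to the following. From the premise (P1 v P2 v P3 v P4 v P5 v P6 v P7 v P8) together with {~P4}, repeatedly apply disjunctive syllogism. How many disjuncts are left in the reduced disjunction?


Original disjuncts (8): P1, P2, P3, P4, P5, P6, P7, P8
Negated (eliminate): ~P4
Remaining disjuncts: P1, P2, P3, P5, P6, P7, P8
Count = 8 - 1 = 7

7


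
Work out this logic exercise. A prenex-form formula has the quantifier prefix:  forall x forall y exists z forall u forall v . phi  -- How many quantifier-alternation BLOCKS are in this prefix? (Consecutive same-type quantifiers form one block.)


Quantifier-type sequence: A A E A A  (A=forall, E=exists)
Group into maximal same-type runs:
  Ax2 | Ex1 | Ax2
Number of blocks = 3

3


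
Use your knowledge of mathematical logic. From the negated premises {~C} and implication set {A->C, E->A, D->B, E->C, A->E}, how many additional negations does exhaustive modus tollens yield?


Initial negated facts: {~C}
Apply modus tollens to closure:
  ~C and A->C  =>  ~A
  ~A and E->A  =>  ~E
Final negated: {~A, ~C, ~E}
New negations: {~A, ~E}
Count = 2

2


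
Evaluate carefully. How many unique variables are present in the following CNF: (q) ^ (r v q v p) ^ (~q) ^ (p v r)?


Identify each variable that appears in the formula.
Variables found: p, q, r
Count = 3

3


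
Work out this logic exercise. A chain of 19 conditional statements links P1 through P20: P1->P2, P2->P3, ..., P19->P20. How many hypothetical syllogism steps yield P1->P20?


With 19 implications in a chain connecting 20 propositions:
P1->P2, P2->P3, ..., P19->P20
Steps needed = (number of implications) - 1 = 19 - 1 = 18

18


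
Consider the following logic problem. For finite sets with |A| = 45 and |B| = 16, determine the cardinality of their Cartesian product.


The Cartesian product A x B contains all ordered pairs (a, b).
|A x B| = |A| * |B| = 45 * 16 = 720

720


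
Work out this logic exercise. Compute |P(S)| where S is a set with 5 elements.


The power set of a set with n elements has 2^n elements.
|P(S)| = 2^5 = 32

32


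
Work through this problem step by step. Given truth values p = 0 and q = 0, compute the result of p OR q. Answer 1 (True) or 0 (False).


p = 0, q = 0
Operation: p OR q
Evaluate: 0 OR 0 = 0

0


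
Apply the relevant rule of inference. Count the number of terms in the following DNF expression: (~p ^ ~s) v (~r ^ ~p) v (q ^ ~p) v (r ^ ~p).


A DNF formula is a disjunction of terms (conjunctions).
Terms are separated by v.
Counting the disjuncts: 4 terms.

4


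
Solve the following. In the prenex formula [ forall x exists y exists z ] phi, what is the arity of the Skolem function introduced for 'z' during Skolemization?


Quantifier prefix: forall x exists y exists z
'z' is existentially quantified at position 3.
Universal variables preceding it: x
Skolem function arity = 1

1


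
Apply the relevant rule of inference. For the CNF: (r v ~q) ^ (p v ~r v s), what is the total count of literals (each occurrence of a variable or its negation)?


Counting literals in each clause:
Clause 1: 2 literal(s)
Clause 2: 3 literal(s)
Total = 5

5


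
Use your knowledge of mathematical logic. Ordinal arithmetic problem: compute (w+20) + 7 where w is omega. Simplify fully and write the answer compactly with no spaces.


Compute (w+20) + 7.
Ordinal + is associative but NOT commutative; for finite n>0, n + w = w but w + n stays w+n.
By associativity: (w+20) + 7 = w + (20+7) = w+27.
Result = w+27

w+27


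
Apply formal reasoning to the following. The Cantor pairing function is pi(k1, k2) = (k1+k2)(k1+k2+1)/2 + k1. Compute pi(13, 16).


k1 + k2 = 29
(k1+k2)(k1+k2+1)/2 = 29 * 30 / 2 = 435
pi = 435 + 13 = 448

448


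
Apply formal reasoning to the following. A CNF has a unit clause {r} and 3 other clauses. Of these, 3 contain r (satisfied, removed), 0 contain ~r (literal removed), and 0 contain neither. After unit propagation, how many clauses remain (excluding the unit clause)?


Satisfied (removed): 3
Shortened (remain): 0
Unchanged (remain): 0
Remaining = 0 + 0 = 0

0


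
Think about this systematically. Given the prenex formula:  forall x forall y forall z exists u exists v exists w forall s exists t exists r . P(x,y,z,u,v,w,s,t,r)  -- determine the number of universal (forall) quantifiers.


Quantifier prefix: forall x forall y forall z exists u exists v exists w forall s exists t exists r
Mark each quantifier type:
  U U U E E E U E E
Universal count = 4, Existential count = 5
Asked for universal (forall) quantifiers: 4

4


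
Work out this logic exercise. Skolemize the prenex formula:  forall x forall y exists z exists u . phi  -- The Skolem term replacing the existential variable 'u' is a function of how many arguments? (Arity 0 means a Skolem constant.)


Quantifier prefix: forall x forall y exists z exists u
'u' is existentially quantified at position 4.
Universal variables preceding it: x, y
Skolem function arity = 2

2


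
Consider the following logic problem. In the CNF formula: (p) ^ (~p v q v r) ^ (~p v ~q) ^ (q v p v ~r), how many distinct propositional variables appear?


Identify each variable that appears in the formula.
Variables found: p, q, r
Count = 3

3


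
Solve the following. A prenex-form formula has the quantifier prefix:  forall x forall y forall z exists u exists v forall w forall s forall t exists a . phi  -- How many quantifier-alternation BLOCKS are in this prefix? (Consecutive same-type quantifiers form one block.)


Quantifier-type sequence: A A A E E A A A E  (A=forall, E=exists)
Group into maximal same-type runs:
  Ax3 | Ex2 | Ax3 | Ex1
Number of blocks = 4

4


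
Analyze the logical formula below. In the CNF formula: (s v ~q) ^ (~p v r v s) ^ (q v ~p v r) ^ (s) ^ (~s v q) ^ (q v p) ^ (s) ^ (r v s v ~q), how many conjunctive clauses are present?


A CNF formula is a conjunction of clauses.
Clauses are separated by ^.
Counting the conjuncts: 8 clauses.

8


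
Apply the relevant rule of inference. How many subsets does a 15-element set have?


The power set of a set with n elements has 2^n elements.
|P(S)| = 2^15 = 32768

32768


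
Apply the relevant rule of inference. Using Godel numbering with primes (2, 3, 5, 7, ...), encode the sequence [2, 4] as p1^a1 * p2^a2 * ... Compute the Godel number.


Encode each element as an exponent of the corresponding prime:
  2^2 = 4
  3^4 = 81
Product = 4 * 81 = 324

324


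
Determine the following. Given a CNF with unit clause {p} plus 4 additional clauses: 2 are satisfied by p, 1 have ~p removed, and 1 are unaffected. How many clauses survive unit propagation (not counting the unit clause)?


Satisfied (removed): 2
Shortened (remain): 1
Unchanged (remain): 1
Remaining = 1 + 1 = 2

2


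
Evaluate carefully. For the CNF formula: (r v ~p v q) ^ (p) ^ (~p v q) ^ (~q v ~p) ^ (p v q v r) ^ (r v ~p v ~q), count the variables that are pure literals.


Check each variable for pure literal status:
p: mixed (not pure)
q: mixed (not pure)
r: pure positive
Pure literal count = 1

1


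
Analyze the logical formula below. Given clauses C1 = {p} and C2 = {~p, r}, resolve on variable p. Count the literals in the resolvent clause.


Remove p from C1 and ~p from C2.
C1 remainder: {}
C2 remainder: {r}
Union (resolvent): {r}
Resolvent has 1 literal(s).

1


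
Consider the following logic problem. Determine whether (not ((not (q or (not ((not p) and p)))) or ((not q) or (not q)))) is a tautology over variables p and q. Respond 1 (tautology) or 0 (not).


Check all 4 assignments:
p=0, q=0: 0
p=0, q=1: 1
p=1, q=0: 0
p=1, q=1: 1
Satisfying count = 2/4.
Tautology iff count = 4: no.

0


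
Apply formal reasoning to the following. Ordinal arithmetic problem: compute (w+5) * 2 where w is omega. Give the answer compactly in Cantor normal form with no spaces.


Compute (w+5) * 2.
Ordinal * is associative and left-distributive over +, but NOT commutative; for finite n>1, n*w = w but w*n stays w*n.
(w+5) * 2 = (w+5) repeated 2 times. Each intermediate +5 is absorbed by the following w; only the last survives: w*2+5.
Result = w*2+5

w*2+5


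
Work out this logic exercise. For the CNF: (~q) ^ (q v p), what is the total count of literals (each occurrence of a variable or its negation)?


Counting literals in each clause:
Clause 1: 1 literal(s)
Clause 2: 2 literal(s)
Total = 3

3


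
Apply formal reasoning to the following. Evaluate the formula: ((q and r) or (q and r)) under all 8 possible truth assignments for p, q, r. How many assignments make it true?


Check all 8 assignments:
p=0, q=0, r=0: 0
p=0, q=0, r=1: 0
p=0, q=1, r=0: 0
p=0, q=1, r=1: 1
p=1, q=0, r=0: 0
p=1, q=0, r=1: 0
p=1, q=1, r=0: 0
p=1, q=1, r=1: 1
Count of True = 2

2


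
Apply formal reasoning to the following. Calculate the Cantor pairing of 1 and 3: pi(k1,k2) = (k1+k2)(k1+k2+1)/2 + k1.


k1 + k2 = 4
(k1+k2)(k1+k2+1)/2 = 4 * 5 / 2 = 10
pi = 10 + 1 = 11

11


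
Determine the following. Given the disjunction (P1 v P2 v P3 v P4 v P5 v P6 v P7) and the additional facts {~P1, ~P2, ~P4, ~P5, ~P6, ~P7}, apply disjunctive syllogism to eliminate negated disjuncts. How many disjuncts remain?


Original disjuncts (7): P1, P2, P3, P4, P5, P6, P7
Negated (eliminate): ~P1, ~P2, ~P4, ~P5, ~P6, ~P7
Remaining disjuncts: P3
Count = 7 - 6 = 1

1


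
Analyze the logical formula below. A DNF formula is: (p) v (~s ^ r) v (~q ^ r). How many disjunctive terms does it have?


A DNF formula is a disjunction of terms (conjunctions).
Terms are separated by v.
Counting the disjuncts: 3 terms.

3


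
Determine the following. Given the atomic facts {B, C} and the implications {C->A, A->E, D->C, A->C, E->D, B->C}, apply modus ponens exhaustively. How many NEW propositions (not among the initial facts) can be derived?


Initial facts: {B, C}
Apply modus ponens to closure:
  C and C->A  =>  A
  A and A->E  =>  E
  E and E->D  =>  D
Final known: {A, B, C, D, E}
New propositions: {A, D, E}
Count = 3

3


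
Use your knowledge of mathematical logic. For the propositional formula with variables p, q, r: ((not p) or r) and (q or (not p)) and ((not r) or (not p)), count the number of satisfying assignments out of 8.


Evaluate all 8 assignments for p, q, r:
p=0, q=0, r=0: 1
p=0, q=0, r=1: 1
p=0, q=1, r=0: 1
p=0, q=1, r=1: 1
p=1, q=0, r=0: 0
p=1, q=0, r=1: 0
p=1, q=1, r=0: 0
p=1, q=1, r=1: 0
Satisfying count = 4

4


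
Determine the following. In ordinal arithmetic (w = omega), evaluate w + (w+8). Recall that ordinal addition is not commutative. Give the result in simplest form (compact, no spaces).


Compute w + (w+8).
Ordinal + is associative but NOT commutative; for finite n>0, n + w = w but w + n stays w+n.
w + (w+8) = (w+w) + 8 = w*2+8.
Result = w*2+8

w*2+8


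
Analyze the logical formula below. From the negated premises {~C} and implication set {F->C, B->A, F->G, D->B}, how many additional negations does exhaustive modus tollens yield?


Initial negated facts: {~C}
Apply modus tollens to closure:
  ~C and F->C  =>  ~F
Final negated: {~C, ~F}
New negations: {~F}
Count = 1

1


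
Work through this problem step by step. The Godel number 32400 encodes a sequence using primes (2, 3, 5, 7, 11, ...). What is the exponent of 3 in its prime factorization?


Factorize 32400 by dividing by 3 repeatedly.
Division steps: 3 divides 32400 exactly 4 time(s).
Exponent of 3 = 4

4


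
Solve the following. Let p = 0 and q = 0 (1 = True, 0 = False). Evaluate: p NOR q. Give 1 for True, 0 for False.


p = 0, q = 0
Operation: p NOR q
Evaluate: 0 NOR 0 = 1

1


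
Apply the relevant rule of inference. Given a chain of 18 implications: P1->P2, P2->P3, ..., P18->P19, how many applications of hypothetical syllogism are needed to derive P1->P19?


With 18 implications in a chain connecting 19 propositions:
P1->P2, P2->P3, ..., P18->P19
Steps needed = (number of implications) - 1 = 18 - 1 = 17

17


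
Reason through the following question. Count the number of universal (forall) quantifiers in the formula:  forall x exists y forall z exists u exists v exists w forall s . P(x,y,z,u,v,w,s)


Quantifier prefix: forall x exists y forall z exists u exists v exists w forall s
Mark each quantifier type:
  U E U E E E U
Universal count = 3, Existential count = 4
Asked for universal (forall) quantifiers: 3

3


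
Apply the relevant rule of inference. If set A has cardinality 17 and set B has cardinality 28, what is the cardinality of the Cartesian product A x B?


The Cartesian product A x B contains all ordered pairs (a, b).
|A x B| = |A| * |B| = 17 * 28 = 476

476


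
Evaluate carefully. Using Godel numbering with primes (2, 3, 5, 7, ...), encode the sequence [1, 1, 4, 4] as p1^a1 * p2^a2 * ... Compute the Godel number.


Encode each element as an exponent of the corresponding prime:
  2^1 = 2
  3^1 = 3
  5^4 = 625
  7^4 = 2401
Product = 2 * 3 * 625 * 2401 = 9003750

9003750


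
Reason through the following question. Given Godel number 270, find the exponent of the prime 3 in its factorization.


Factorize 270 by dividing by 3 repeatedly.
Division steps: 3 divides 270 exactly 3 time(s).
Exponent of 3 = 3

3


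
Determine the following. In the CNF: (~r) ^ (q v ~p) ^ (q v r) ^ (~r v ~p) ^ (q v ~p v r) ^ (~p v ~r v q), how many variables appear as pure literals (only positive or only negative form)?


Check each variable for pure literal status:
p: pure negative
q: pure positive
r: mixed (not pure)
Pure literal count = 2

2


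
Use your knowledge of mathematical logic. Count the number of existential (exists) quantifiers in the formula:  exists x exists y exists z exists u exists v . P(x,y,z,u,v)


Quantifier prefix: exists x exists y exists z exists u exists v
Mark each quantifier type:
  E E E E E
Universal count = 0, Existential count = 5
Asked for existential (exists) quantifiers: 5

5


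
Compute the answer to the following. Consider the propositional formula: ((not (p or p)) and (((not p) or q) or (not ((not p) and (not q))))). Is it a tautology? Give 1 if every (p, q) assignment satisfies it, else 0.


Check all 4 assignments:
p=0, q=0: 1
p=0, q=1: 1
p=1, q=0: 0
p=1, q=1: 0
Satisfying count = 2/4.
Tautology iff count = 4: no.

0


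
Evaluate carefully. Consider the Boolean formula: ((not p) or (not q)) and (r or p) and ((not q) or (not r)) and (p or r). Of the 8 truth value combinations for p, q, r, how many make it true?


Evaluate all 8 assignments for p, q, r:
p=0, q=0, r=0: 0
p=0, q=0, r=1: 1
p=0, q=1, r=0: 0
p=0, q=1, r=1: 0
p=1, q=0, r=0: 1
p=1, q=0, r=1: 1
p=1, q=1, r=0: 0
p=1, q=1, r=1: 0
Satisfying count = 3

3


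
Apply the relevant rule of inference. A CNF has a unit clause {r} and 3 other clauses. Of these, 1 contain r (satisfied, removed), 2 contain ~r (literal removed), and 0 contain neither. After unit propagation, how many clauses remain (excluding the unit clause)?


Satisfied (removed): 1
Shortened (remain): 2
Unchanged (remain): 0
Remaining = 2 + 0 = 2

2


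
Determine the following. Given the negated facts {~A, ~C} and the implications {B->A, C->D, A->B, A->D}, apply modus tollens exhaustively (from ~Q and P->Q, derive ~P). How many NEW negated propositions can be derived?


Initial negated facts: {~A, ~C}
Apply modus tollens to closure:
  ~A and B->A  =>  ~B
Final negated: {~A, ~B, ~C}
New negations: {~B}
Count = 1

1


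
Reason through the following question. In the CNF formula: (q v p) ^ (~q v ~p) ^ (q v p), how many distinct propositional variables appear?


Identify each variable that appears in the formula.
Variables found: p, q
Count = 2

2


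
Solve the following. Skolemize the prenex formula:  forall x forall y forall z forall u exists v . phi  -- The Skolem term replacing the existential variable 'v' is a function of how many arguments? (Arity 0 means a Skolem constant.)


Quantifier prefix: forall x forall y forall z forall u exists v
'v' is existentially quantified at position 5.
Universal variables preceding it: x, y, z, u
Skolem function arity = 4

4


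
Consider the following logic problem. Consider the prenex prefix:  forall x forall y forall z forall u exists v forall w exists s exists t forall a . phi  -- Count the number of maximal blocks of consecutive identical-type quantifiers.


Quantifier-type sequence: A A A A E A E E A  (A=forall, E=exists)
Group into maximal same-type runs:
  Ax4 | Ex1 | Ax1 | Ex2 | Ax1
Number of blocks = 5

5


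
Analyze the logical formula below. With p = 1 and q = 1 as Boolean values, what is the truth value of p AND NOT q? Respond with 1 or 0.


p = 1, q = 1
Operation: p AND NOT q
Evaluate: 1 AND NOT 1 = 0

0


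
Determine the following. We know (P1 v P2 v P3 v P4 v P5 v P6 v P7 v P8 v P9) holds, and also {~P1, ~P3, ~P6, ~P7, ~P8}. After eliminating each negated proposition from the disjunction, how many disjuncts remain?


Original disjuncts (9): P1, P2, P3, P4, P5, P6, P7, P8, P9
Negated (eliminate): ~P1, ~P3, ~P6, ~P7, ~P8
Remaining disjuncts: P2, P4, P5, P9
Count = 9 - 5 = 4

4


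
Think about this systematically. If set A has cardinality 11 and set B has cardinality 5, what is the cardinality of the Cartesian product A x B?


The Cartesian product A x B contains all ordered pairs (a, b).
|A x B| = |A| * |B| = 11 * 5 = 55

55


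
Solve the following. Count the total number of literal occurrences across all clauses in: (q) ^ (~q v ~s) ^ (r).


Counting literals in each clause:
Clause 1: 1 literal(s)
Clause 2: 2 literal(s)
Clause 3: 1 literal(s)
Total = 4

4


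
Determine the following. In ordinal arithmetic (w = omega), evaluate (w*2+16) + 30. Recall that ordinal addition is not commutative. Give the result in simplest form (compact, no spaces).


Compute (w*2+16) + 30.
Ordinal + is associative but NOT commutative; for finite n>0, n + w = w but w + n stays w+n.
By associativity: (w*2+16) + 30 = w*2 + (16+30) = w*2+46.
Result = w*2+46

w*2+46


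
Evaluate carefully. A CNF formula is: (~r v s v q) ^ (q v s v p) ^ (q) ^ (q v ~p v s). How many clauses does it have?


A CNF formula is a conjunction of clauses.
Clauses are separated by ^.
Counting the conjuncts: 4 clauses.

4


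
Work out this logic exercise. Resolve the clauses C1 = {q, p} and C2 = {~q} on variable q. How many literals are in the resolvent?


Remove q from C1 and ~q from C2.
C1 remainder: {p}
C2 remainder: {}
Union (resolvent): {p}
Resolvent has 1 literal(s).

1


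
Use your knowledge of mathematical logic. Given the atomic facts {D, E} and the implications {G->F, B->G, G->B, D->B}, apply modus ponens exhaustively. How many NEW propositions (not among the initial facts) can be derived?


Initial facts: {D, E}
Apply modus ponens to closure:
  D and D->B  =>  B
  B and B->G  =>  G
  G and G->F  =>  F
Final known: {B, D, E, F, G}
New propositions: {B, F, G}
Count = 3

3


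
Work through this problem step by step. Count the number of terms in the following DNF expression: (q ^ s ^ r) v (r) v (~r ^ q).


A DNF formula is a disjunction of terms (conjunctions).
Terms are separated by v.
Counting the disjuncts: 3 terms.

3


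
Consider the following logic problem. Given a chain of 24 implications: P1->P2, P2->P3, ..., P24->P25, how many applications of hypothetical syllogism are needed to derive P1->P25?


With 24 implications in a chain connecting 25 propositions:
P1->P2, P2->P3, ..., P24->P25
Steps needed = (number of implications) - 1 = 24 - 1 = 23

23


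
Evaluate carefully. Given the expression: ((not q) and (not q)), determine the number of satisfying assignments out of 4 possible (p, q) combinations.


Check all 4 assignments:
p=0, q=0: 1
p=0, q=1: 0
p=1, q=0: 1
p=1, q=1: 0
Count of True = 2

2


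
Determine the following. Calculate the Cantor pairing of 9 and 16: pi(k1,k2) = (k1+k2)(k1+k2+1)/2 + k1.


k1 + k2 = 25
(k1+k2)(k1+k2+1)/2 = 25 * 26 / 2 = 325
pi = 325 + 9 = 334

334


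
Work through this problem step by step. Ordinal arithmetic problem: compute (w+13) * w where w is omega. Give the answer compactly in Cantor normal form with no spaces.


Compute (w+13) * w.
Ordinal * is associative and left-distributive over +, but NOT commutative; for finite n>1, n*w = w but w*n stays w*n.
(w+13) * w = sup{(w+13)*k : k<w} = sup{w*k+13} = w^2 (the +13 tail is absorbed in the limit).
Result = w^2

w^2


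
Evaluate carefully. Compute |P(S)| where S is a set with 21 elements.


The power set of a set with n elements has 2^n elements.
|P(S)| = 2^21 = 2097152

2097152


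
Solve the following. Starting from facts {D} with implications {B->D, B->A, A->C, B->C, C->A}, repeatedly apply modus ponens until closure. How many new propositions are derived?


Initial facts: {D}
Apply modus ponens to closure:
  (no implication fires)
Final known: {D}
New propositions: {(none)}
Count = 0

0


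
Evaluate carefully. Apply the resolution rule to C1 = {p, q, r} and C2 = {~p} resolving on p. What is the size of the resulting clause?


Remove p from C1 and ~p from C2.
C1 remainder: {q, r}
C2 remainder: {}
Union (resolvent): {q, r}
Resolvent has 2 literal(s).

2


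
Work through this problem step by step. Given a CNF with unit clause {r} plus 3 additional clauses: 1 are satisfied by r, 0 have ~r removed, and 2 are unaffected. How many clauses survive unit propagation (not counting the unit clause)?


Satisfied (removed): 1
Shortened (remain): 0
Unchanged (remain): 2
Remaining = 0 + 2 = 2

2


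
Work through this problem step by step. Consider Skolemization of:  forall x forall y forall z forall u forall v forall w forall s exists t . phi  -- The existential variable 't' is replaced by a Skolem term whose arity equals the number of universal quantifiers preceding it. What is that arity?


Quantifier prefix: forall x forall y forall z forall u forall v forall w forall s exists t
't' is existentially quantified at position 8.
Universal variables preceding it: x, y, z, u, v, w, s
Skolem function arity = 7

7


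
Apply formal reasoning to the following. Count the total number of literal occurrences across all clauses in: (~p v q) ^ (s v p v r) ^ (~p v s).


Counting literals in each clause:
Clause 1: 2 literal(s)
Clause 2: 3 literal(s)
Clause 3: 2 literal(s)
Total = 7

7


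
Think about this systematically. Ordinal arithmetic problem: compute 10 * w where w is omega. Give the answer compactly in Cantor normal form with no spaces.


Compute 10 * w.
Ordinal * is associative and left-distributive over +, but NOT commutative; for finite n>1, n*w = w but w*n stays w*n.
For finite n>0, n * w = sup{n*k : k<w} = w. So 10 * w = w.
Result = w

w


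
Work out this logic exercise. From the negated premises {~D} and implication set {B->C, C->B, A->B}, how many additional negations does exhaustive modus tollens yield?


Initial negated facts: {~D}
Apply modus tollens to closure:
  (no implication fires)
Final negated: {~D}
New negations: {(none)}
Count = 0

0


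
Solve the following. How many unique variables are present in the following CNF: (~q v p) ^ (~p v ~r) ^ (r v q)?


Identify each variable that appears in the formula.
Variables found: p, q, r
Count = 3

3


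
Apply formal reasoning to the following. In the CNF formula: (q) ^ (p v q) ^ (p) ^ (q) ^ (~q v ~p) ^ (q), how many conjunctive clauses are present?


A CNF formula is a conjunction of clauses.
Clauses are separated by ^.
Counting the conjuncts: 6 clauses.

6


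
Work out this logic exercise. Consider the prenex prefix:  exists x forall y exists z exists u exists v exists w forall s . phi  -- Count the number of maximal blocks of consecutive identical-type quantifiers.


Quantifier-type sequence: E A E E E E A  (A=forall, E=exists)
Group into maximal same-type runs:
  Ex1 | Ax1 | Ex4 | Ax1
Number of blocks = 4

4


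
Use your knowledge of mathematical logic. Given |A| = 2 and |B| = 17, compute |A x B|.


The Cartesian product A x B contains all ordered pairs (a, b).
|A x B| = |A| * |B| = 2 * 17 = 34

34


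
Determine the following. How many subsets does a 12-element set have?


The power set of a set with n elements has 2^n elements.
|P(S)| = 2^12 = 4096

4096


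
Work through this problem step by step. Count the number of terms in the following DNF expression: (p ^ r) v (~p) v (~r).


A DNF formula is a disjunction of terms (conjunctions).
Terms are separated by v.
Counting the disjuncts: 3 terms.

3


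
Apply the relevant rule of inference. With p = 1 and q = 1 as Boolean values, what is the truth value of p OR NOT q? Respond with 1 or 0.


p = 1, q = 1
Operation: p OR NOT q
Evaluate: 1 OR NOT 1 = 1

1


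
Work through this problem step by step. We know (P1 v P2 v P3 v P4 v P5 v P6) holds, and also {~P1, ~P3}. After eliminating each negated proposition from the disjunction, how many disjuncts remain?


Original disjuncts (6): P1, P2, P3, P4, P5, P6
Negated (eliminate): ~P1, ~P3
Remaining disjuncts: P2, P4, P5, P6
Count = 6 - 2 = 4

4


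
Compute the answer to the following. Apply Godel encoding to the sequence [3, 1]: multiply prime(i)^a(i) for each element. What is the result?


Encode each element as an exponent of the corresponding prime:
  2^3 = 8
  3^1 = 3
Product = 8 * 3 = 24

24


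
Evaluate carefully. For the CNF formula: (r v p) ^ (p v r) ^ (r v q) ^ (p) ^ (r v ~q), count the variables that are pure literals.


Check each variable for pure literal status:
p: pure positive
q: mixed (not pure)
r: pure positive
Pure literal count = 2

2


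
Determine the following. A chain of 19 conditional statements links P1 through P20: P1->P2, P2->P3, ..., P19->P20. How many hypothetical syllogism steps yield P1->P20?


With 19 implications in a chain connecting 20 propositions:
P1->P2, P2->P3, ..., P19->P20
Steps needed = (number of implications) - 1 = 19 - 1 = 18

18


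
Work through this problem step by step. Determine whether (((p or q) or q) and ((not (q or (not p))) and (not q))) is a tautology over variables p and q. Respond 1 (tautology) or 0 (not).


Check all 4 assignments:
p=0, q=0: 0
p=0, q=1: 0
p=1, q=0: 1
p=1, q=1: 0
Satisfying count = 1/4.
Tautology iff count = 4: no.

0


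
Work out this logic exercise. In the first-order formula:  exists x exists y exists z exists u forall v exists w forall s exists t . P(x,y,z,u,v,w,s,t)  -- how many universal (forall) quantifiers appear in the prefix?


Quantifier prefix: exists x exists y exists z exists u forall v exists w forall s exists t
Mark each quantifier type:
  E E E E U E U E
Universal count = 2, Existential count = 6
Asked for universal (forall) quantifiers: 2

2


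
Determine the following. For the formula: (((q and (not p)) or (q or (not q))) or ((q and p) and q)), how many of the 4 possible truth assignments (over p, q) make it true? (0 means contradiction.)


Check all 4 assignments:
p=0, q=0: 1
p=0, q=1: 1
p=1, q=0: 1
p=1, q=1: 1
Count of True = 4

4


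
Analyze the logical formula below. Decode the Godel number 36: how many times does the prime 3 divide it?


Factorize 36 by dividing by 3 repeatedly.
Division steps: 3 divides 36 exactly 2 time(s).
Exponent of 3 = 2

2


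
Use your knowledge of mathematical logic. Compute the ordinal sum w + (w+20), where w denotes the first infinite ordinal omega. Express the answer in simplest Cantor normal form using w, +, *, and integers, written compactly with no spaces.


Compute w + (w+20).
Ordinal + is associative but NOT commutative; for finite n>0, n + w = w but w + n stays w+n.
w + (w+20) = (w+w) + 20 = w*2+20.
Result = w*2+20

w*2+20


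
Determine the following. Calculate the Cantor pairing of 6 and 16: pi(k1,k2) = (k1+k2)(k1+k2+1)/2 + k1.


k1 + k2 = 22
(k1+k2)(k1+k2+1)/2 = 22 * 23 / 2 = 253
pi = 253 + 6 = 259

259


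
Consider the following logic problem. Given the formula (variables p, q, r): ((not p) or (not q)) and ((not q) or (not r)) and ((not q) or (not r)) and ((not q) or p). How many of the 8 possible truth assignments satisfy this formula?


Evaluate all 8 assignments for p, q, r:
p=0, q=0, r=0: 1
p=0, q=0, r=1: 1
p=0, q=1, r=0: 0
p=0, q=1, r=1: 0
p=1, q=0, r=0: 1
p=1, q=0, r=1: 1
p=1, q=1, r=0: 0
p=1, q=1, r=1: 0
Satisfying count = 4

4


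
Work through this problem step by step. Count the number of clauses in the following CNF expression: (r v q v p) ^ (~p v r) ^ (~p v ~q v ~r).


A CNF formula is a conjunction of clauses.
Clauses are separated by ^.
Counting the conjuncts: 3 clauses.

3


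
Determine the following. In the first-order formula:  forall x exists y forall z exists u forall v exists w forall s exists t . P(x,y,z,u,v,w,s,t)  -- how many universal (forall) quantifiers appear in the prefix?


Quantifier prefix: forall x exists y forall z exists u forall v exists w forall s exists t
Mark each quantifier type:
  U E U E U E U E
Universal count = 4, Existential count = 4
Asked for universal (forall) quantifiers: 4

4


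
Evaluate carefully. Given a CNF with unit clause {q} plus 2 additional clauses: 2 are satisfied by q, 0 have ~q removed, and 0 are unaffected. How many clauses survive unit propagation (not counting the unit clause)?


Satisfied (removed): 2
Shortened (remain): 0
Unchanged (remain): 0
Remaining = 0 + 0 = 0

0


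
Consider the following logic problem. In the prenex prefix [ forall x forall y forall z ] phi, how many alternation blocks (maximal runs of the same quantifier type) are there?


Quantifier-type sequence: A A A  (A=forall, E=exists)
Group into maximal same-type runs:
  Ax3
Number of blocks = 1

1


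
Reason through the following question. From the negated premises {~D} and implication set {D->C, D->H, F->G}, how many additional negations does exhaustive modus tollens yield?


Initial negated facts: {~D}
Apply modus tollens to closure:
  (no implication fires)
Final negated: {~D}
New negations: {(none)}
Count = 0

0


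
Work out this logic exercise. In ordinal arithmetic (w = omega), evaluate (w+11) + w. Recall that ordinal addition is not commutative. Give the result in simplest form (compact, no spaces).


Compute (w+11) + w.
Ordinal + is associative but NOT commutative; for finite n>0, n + w = w but w + n stays w+n.
(w+11) + w = w + (11+w) = w + w = w*2 (the finite tail 11 is absorbed by the right w).
Result = w*2

w*2


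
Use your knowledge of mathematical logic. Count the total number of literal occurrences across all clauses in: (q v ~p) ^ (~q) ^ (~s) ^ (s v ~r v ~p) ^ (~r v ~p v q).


Counting literals in each clause:
Clause 1: 2 literal(s)
Clause 2: 1 literal(s)
Clause 3: 1 literal(s)
Clause 4: 3 literal(s)
Clause 5: 3 literal(s)
Total = 10

10


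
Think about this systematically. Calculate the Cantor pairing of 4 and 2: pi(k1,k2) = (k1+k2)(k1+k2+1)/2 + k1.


k1 + k2 = 6
(k1+k2)(k1+k2+1)/2 = 6 * 7 / 2 = 21
pi = 21 + 4 = 25

25


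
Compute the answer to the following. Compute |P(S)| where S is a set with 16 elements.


The power set of a set with n elements has 2^n elements.
|P(S)| = 2^16 = 65536

65536


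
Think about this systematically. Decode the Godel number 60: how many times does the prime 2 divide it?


Factorize 60 by dividing by 2 repeatedly.
Division steps: 2 divides 60 exactly 2 time(s).
Exponent of 2 = 2

2


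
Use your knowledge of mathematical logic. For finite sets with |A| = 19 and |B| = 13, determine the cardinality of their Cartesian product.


The Cartesian product A x B contains all ordered pairs (a, b).
|A x B| = |A| * |B| = 19 * 13 = 247

247


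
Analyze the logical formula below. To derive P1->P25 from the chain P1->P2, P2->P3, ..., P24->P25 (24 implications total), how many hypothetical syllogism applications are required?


With 24 implications in a chain connecting 25 propositions:
P1->P2, P2->P3, ..., P24->P25
Steps needed = (number of implications) - 1 = 24 - 1 = 23

23


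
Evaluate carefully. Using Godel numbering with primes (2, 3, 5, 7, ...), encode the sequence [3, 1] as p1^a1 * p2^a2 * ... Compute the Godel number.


Encode each element as an exponent of the corresponding prime:
  2^3 = 8
  3^1 = 3
Product = 8 * 3 = 24

24


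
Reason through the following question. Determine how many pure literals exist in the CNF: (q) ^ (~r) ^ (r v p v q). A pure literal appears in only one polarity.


Check each variable for pure literal status:
p: pure positive
q: pure positive
r: mixed (not pure)
Pure literal count = 2

2


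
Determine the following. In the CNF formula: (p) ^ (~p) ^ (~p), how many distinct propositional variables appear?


Identify each variable that appears in the formula.
Variables found: p
Count = 1

1


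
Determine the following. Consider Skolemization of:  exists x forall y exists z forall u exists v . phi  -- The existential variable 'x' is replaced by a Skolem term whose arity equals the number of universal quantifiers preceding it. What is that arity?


Quantifier prefix: exists x forall y exists z forall u exists v
'x' is existentially quantified at position 1.
No universal quantifiers precede it.
Skolem function arity = 0 (a Skolem constant)

0


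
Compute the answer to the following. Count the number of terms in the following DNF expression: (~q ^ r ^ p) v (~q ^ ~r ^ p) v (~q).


A DNF formula is a disjunction of terms (conjunctions).
Terms are separated by v.
Counting the disjuncts: 3 terms.

3
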